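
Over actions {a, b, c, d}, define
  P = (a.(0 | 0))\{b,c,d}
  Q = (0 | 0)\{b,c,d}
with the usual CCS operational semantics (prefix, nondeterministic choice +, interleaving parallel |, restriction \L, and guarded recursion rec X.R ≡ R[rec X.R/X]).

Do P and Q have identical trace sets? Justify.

P's transition system — 2 states:
  m0 = (a.(0 | 0))\{b,c,d} | ··a··> m1
  m1 = (0 | 0)\{b,c,d} | (no moves)
Q's transition system — 1 states:
  n0 = (0 | 0)\{b,c,d} | (no moves)
Run σ = ⟨a⟩ on P: start {m0}
  after a @ step 1: {m1}
  P completes σ.
Run σ = ⟨a⟩ on Q: start {n0}
  after a @ step 1: ∅  — Q cannot continue

trace-distinct — witness ⟨a⟩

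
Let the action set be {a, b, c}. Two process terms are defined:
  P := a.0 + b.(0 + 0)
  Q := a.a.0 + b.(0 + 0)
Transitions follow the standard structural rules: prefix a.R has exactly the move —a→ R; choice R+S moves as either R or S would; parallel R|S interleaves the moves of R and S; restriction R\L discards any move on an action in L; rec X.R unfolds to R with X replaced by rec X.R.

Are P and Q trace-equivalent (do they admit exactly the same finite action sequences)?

NO — witness ⟨aa⟩

Reachable graph of P (3 states):
  u0 = a.0 + b.(0 + 0) has moves -a-> u1, -b-> u2
  u1 = 0 has moves (no moves)
  u2 = 0 + 0 has moves (no moves)
Reachable graph of Q (4 states):
  v0 = a.a.0 + b.(0 + 0) has moves -a-> v1, -b-> v2
  v1 = a.0 has moves -a-> v3
  v2 = 0 + 0 has moves (no moves)
  v3 = 0 has moves (no moves)
Run σ = ⟨aa⟩ on Q: start {v0}
  [1] a ⇒ {v1}
  [2] a ⇒ {v3}
  — Q admits the full trace.
Run σ = ⟨aa⟩ on P: start {u0}
  [1] a ⇒ {u1}
  [2] a ⇒ no successor for P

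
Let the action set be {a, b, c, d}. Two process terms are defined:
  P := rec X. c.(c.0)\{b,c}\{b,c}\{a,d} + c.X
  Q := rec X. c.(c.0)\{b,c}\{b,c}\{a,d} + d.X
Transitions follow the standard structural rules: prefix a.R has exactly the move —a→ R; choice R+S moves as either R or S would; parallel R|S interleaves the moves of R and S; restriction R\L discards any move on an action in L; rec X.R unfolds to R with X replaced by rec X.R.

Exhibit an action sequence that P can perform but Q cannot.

Reachable graph of P (2 states):
  m0 = rec X. c.(c.0)\{b,c}\{b,c}\{a,d} + c.X → -c-> m0, -c-> m1
  m1 = (c.0)\{b,c}\{b,c}\{a,d} → (no moves)
Reachable graph of Q (2 states):
  n0 = rec X. c.(c.0)\{b,c}\{b,c}\{a,d} + d.X → -c-> n1, -d-> n0
  n1 = (c.0)\{b,c}\{b,c}\{a,d} → (no moves)
Trace ⟨cc⟩ through P, begin at {m0}:
  after c @ step 1: {m0, m1}
  after c @ step 2: {m0, m1}
  P completes σ.
Trace ⟨cc⟩ through Q, begin at {n0}:
  after c @ step 1: {n1}
  after c @ step 2: no successor for Q

cc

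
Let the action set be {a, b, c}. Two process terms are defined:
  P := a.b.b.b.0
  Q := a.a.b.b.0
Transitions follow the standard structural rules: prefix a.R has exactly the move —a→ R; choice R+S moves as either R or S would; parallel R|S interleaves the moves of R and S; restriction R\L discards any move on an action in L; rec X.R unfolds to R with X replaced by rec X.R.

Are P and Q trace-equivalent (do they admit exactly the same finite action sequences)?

NO — witness ⟨ab⟩

P's transition system — 5 states:
  u0 = a.b.b.b.0 ⊢ ··a··> u1
  u1 = b.b.b.0 ⊢ ··b··> u2
  u2 = b.b.0 ⊢ ··b··> u3
  u3 = b.0 ⊢ ··b··> u4
  u4 = 0 ⊢ stopped
Q's transition system — 5 states:
  v0 = a.a.b.b.0 ⊢ ··a··> v1
  v1 = a.b.b.0 ⊢ ··a··> v2
  v2 = b.b.0 ⊢ ··b··> v3
  v3 = b.0 ⊢ ··b··> v4
  v4 = 0 ⊢ stopped
Executing ab from P (initial set {u0}):
  step 1 (a): {u1}
  step 2 (b): {u2}
  — P admits the full trace.
Executing ab from Q (initial set {v0}):
  step 1 (a): {v1}
  step 2 (b): ∅ (Q stuck)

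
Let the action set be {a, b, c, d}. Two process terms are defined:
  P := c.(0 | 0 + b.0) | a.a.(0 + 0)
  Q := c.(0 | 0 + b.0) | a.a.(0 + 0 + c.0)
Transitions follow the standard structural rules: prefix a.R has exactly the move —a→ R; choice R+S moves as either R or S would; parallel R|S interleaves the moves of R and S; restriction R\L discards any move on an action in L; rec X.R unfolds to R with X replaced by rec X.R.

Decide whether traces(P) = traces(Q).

NO — witness ⟨aacc⟩

Reachable graph of P (9 states):
  m0 = c.(0 | 0 + b.0) | a.a.(0 + 0) :: ··a··> m1, ··c··> m2
  m1 = c.(0 | 0 + b.0) | a.(0 + 0) :: ··a··> m3, ··c··> m4
  m2 = (0 | 0 + b.0) | a.a.(0 + 0) :: ··a··> m4, ··b··> m5
  m3 = c.(0 | 0 + b.0) | (0 + 0) :: ··c··> m6
  m4 = (0 | 0 + b.0) | a.(0 + 0) :: ··a··> m6, ··b··> m7
  m5 = 0 | a.a.(0 + 0) :: ··a··> m7
  m6 = (0 | 0 + b.0) | (0 + 0) :: ··b··> m8
  m7 = 0 | a.(0 + 0) :: ··a··> m8
  m8 = 0 | (0 + 0) :: ∅
Reachable graph of Q (12 states):
  n0 = c.(0 | 0 + b.0) | a.a.(0 + 0 + c.0) :: ··a··> n1, ··c··> n2
  n1 = c.(0 | 0 + b.0) | a.(0 + 0 + c.0) :: ··a··> n3, ··c··> n4
  n2 = (0 | 0 + b.0) | a.a.(0 + 0 + c.0) :: ··a··> n4, ··b··> n5
  n3 = c.(0 | 0 + b.0) | (0 + 0 + c.0) :: ··c··> n6, ··c··> n7
  n4 = (0 | 0 + b.0) | a.(0 + 0 + c.0) :: ··a··> n6, ··b··> n8
  n5 = 0 | a.a.(0 + 0 + c.0) :: ··a··> n8
  n6 = (0 | 0 + b.0) | (0 + 0 + c.0) :: ··b··> n9, ··c··> n10
  n7 = c.(0 | 0 + b.0) | 0 :: ··c··> n10
  n8 = 0 | a.(0 + 0 + c.0) :: ··a··> n9
  n9 = 0 | (0 + 0 + c.0) :: ··c··> n11
  n10 = (0 | 0 + b.0) | 0 :: ··b··> n11
  n11 = 0 | 0 :: ∅
Executing aacc from Q (initial set {n0}):
  [1] a ⇒ {n1}
  [2] a ⇒ {n3}
  [3] c ⇒ {n6, n7}
  [4] c ⇒ {n10}
  — Q admits the full trace.
Executing aacc from P (initial set {m0}):
  [1] a ⇒ {m1}
  [2] a ⇒ {m3}
  [3] c ⇒ {m6}
  [4] c ⇒ ∅  — P cannot continue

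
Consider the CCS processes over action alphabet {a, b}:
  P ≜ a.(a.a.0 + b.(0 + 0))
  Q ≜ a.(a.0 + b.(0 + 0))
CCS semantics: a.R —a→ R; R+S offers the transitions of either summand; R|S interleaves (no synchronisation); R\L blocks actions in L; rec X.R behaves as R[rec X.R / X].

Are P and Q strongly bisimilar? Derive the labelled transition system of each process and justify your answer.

P's transition system — 5 states:
  p0 = a.(a.a.0 + b.(0 + 0)) :: —a→ p1
  p1 = a.a.0 + b.(0 + 0) :: —a→ p2, —b→ p3
  p2 = a.0 :: —a→ p4
  p3 = 0 + 0 :: stopped
  p4 = 0 :: stopped
Q's transition system — 4 states:
  q0 = a.(a.0 + b.(0 + 0)) :: —a→ q1
  q1 = a.0 + b.(0 + 0) :: —a→ q2, —b→ q3
  q2 = 0 :: stopped
  q3 = 0 + 0 :: stopped
Bisimilarity quotient blocks:
  B0 = {p0}
  B1 = {p1}
  B2 = {p3, p4, q2, q3}
  B3 = {p2}
  B4 = {q0}
  B5 = {q1}
p0 ∈ B0, q0 ∈ B4 → different blocks

not bisimilar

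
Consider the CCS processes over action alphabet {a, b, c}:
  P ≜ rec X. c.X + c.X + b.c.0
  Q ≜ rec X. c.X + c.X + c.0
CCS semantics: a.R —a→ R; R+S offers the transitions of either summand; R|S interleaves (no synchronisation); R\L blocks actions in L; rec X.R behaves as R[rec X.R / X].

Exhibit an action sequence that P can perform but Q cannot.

b

LTS(P): 3 reachable states
  s0 = rec X. c.X + c.X + b.c.0 :: =b=> s1, =c=> s0
  s1 = c.0 :: =c=> s2
  s2 = 0 :: (no moves)
LTS(Q): 2 reachable states
  t0 = rec X. c.X + c.X + c.0 :: =c=> t0, =c=> t1
  t1 = 0 :: (no moves)
Trace ⟨b⟩ through P, begin at {s0}:
  after b @ step 1: {s1}
  P completes σ.
Trace ⟨b⟩ through Q, begin at {t0}:
  after b @ step 1: no successor for Q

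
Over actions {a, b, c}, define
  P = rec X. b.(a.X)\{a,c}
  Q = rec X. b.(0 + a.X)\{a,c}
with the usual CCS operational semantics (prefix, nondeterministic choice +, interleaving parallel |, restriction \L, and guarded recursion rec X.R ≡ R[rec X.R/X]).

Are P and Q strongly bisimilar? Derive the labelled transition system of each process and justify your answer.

P's transition system — 2 states:
  p0 = rec X. b.(a.X)\{a,c} has moves =b=> p1
  p1 = (a.(rec X. b.(a.X)\{a,c}))\{a,c} has moves stopped
Q's transition system — 2 states:
  q0 = rec X. b.(0 + a.X)\{a,c} has moves =b=> q1
  q1 = (0 + a.(rec X. b.(0 + a.X)\{a,c}))\{a,c} has moves stopped
Bisimilarity quotient blocks:
  B0 = {p0, q0}
  B1 = {p1, q1}
p0 ∈ B0, q0 ∈ B0 → same block

YES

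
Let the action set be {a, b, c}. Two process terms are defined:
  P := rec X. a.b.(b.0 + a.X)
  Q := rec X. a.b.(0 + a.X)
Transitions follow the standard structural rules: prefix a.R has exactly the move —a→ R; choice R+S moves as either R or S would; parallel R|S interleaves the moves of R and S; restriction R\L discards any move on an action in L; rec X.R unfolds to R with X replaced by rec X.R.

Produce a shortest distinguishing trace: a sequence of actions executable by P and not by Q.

abb

LTS(P): 4 reachable states
  s0 = rec X. a.b.(b.0 + a.X) :: ··a··> s1
  s1 = b.(b.0 + a.(rec X. a.b.(b.0 + a.X))) :: ··b··> s2
  s2 = b.0 + a.(rec X. a.b.(b.0 + a.X)) :: ··a··> s0, ··b··> s3
  s3 = 0 :: deadlocked
LTS(Q): 3 reachable states
  t0 = rec X. a.b.(0 + a.X) :: ··a··> t1
  t1 = b.(0 + a.(rec X. a.b.(0 + a.X))) :: ··b··> t2
  t2 = 0 + a.(rec X. a.b.(0 + a.X)) :: ··a··> t0
Run σ = ⟨abb⟩ on P: start {s0}
  after a @ step 1: {s1}
  after b @ step 2: {s2}
  after b @ step 3: {s3}
  P completes σ.
Run σ = ⟨abb⟩ on Q: start {t0}
  after a @ step 1: {t1}
  after b @ step 2: {t2}
  after b @ step 3: ∅ (Q stuck)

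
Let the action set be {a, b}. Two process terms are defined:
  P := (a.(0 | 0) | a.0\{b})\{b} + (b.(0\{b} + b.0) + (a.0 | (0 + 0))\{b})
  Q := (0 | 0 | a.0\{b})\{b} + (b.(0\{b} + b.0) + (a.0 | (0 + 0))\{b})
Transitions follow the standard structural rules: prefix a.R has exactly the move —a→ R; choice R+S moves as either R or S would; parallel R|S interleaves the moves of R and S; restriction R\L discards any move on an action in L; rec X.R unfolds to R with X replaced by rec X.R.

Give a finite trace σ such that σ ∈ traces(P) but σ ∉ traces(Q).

aa

P's transition system — 7 states:
  p0 = (a.(0 | 0) | a.0\{b})\{b} + (b.(0\{b} + b.0) + (a.0 | (0 + 0))\{b}) :: —a→ p1, —a→ p2, —a→ p3, —b→ p4
  p1 = (0 | (0 + 0))\{b} :: stopped
  p2 = (0 | 0 | a.0\{b})\{b} :: —a→ p5
  p3 = (a.(0 | 0) | 0\{b})\{b} :: —a→ p5
  p4 = 0\{b} + b.0 :: —b→ p6
  p5 = (0 | 0 | 0\{b})\{b} :: stopped
  p6 = 0 :: stopped
Q's transition system — 5 states:
  q0 = (0 | 0 | a.0\{b})\{b} + (b.(0\{b} + b.0) + (a.0 | (0 + 0))\{b}) :: —a→ q1, —a→ q2, —b→ q3
  q1 = (0 | (0 + 0))\{b} :: stopped
  q2 = (0 | 0 | 0\{b})\{b} :: stopped
  q3 = 0\{b} + b.0 :: —b→ q4
  q4 = 0 :: stopped
Trace ⟨aa⟩ through P, begin at {p0}:
  after a @ step 1: {p1, p2, p3}
  after a @ step 2: {p5}
  ✓ P
Trace ⟨aa⟩ through Q, begin at {q0}:
  after a @ step 1: {q1, q2}
  after a @ step 2: no successor for Q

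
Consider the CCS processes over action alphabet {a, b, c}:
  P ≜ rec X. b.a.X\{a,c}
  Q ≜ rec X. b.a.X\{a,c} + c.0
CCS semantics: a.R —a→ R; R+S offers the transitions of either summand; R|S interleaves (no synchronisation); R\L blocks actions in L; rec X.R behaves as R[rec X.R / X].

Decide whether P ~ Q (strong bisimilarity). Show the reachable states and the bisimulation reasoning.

not bisimilar

Reachable graph of P (4 states):
  s0 = rec X. b.a.X\{a,c} has moves ··b··> s1
  s1 = a.(rec X. b.a.X\{a,c})\{a,c} has moves ··a··> s2
  s2 = (rec X. b.a.X\{a,c})\{a,c} has moves ··b··> s3
  s3 = (a.(rec X. b.a.X\{a,c})\{a,c})\{a,c} has moves stopped
Reachable graph of Q (5 states):
  t0 = rec X. b.a.X\{a,c} + c.0 has moves ··b··> t1, ··c··> t2
  t1 = a.(rec X. b.a.X\{a,c} + c.0)\{a,c} has moves ··a··> t3
  t2 = 0 has moves stopped
  t3 = (rec X. b.a.X\{a,c} + c.0)\{a,c} has moves ··b··> t4
  t4 = (a.(rec X. b.a.X\{a,c} + c.0)\{a,c})\{a,c} has moves stopped
Bisimilarity quotient blocks:
  B0 = {s0}
  B1 = {s1, t1}
  B2 = {s2, t3}
  B3 = {s3, t2, t4}
  B4 = {t0}
s0 ∈ B0, t0 ∈ B4 → different blocks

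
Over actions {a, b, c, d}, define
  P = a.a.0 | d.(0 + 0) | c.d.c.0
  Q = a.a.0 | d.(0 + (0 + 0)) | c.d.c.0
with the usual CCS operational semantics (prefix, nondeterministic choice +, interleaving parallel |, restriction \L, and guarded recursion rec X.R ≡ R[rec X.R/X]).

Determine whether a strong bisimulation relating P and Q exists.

YES

Reachable graph of P (24 states):
  s0 = a.a.0 | d.(0 + 0) | c.d.c.0 | -a-> s1, -c-> s2, -d-> s3
  s1 = a.0 | d.(0 + 0) | c.d.c.0 | -a-> s4, -c-> s5, -d-> s6
  s2 = a.a.0 | d.(0 + 0) | d.c.0 | -a-> s5, -d-> s7, -d-> s8
  s3 = a.a.0 | (0 + 0) | c.d.c.0 | -a-> s6, -c-> s7
  s4 = 0 | d.(0 + 0) | c.d.c.0 | -c-> s9, -d-> s10
  s5 = a.0 | d.(0 + 0) | d.c.0 | -a-> s9, -d-> s11, -d-> s12
  s6 = a.0 | (0 + 0) | c.d.c.0 | -a-> s10, -c-> s11
  s7 = a.a.0 | (0 + 0) | d.c.0 | -a-> s11, -d-> s13
  s8 = a.a.0 | d.(0 + 0) | c.0 | -a-> s12, -c-> s14, -d-> s13
  s9 = 0 | d.(0 + 0) | d.c.0 | -d-> s15, -d-> s16
  s10 = 0 | (0 + 0) | c.d.c.0 | -c-> s15
  s11 = a.0 | (0 + 0) | d.c.0 | -a-> s15, -d-> s17
  s12 = a.0 | d.(0 + 0) | c.0 | -a-> s16, -c-> s18, -d-> s17
  s13 = a.a.0 | (0 + 0) | c.0 | -a-> s17, -c-> s19
  s14 = a.a.0 | d.(0 + 0) | 0 | -a-> s18, -d-> s19
  s15 = 0 | (0 + 0) | d.c.0 | -d-> s20
  s16 = 0 | d.(0 + 0) | c.0 | -c-> s21, -d-> s20
  s17 = a.0 | (0 + 0) | c.0 | -a-> s20, -c-> s22
  s18 = a.0 | d.(0 + 0) | 0 | -a-> s21, -d-> s22
  s19 = a.a.0 | (0 + 0) | 0 | -a-> s22
  s20 = 0 | (0 + 0) | c.0 | -c-> s23
  s21 = 0 | d.(0 + 0) | 0 | -d-> s23
  s22 = a.0 | (0 + 0) | 0 | -a-> s23
  s23 = 0 | (0 + 0) | 0 | deadlocked
Reachable graph of Q (24 states):
  t0 = a.a.0 | d.(0 + (0 + 0)) | c.d.c.0 | -a-> t1, -c-> t2, -d-> t3
  t1 = a.0 | d.(0 + (0 + 0)) | c.d.c.0 | -a-> t4, -c-> t5, -d-> t6
  t2 = a.a.0 | d.(0 + (0 + 0)) | d.c.0 | -a-> t5, -d-> t7, -d-> t8
  t3 = a.a.0 | (0 + (0 + 0)) | c.d.c.0 | -a-> t6, -c-> t7
  t4 = 0 | d.(0 + (0 + 0)) | c.d.c.0 | -c-> t9, -d-> t10
  t5 = a.0 | d.(0 + (0 + 0)) | d.c.0 | -a-> t9, -d-> t11, -d-> t12
  t6 = a.0 | (0 + (0 + 0)) | c.d.c.0 | -a-> t10, -c-> t11
  t7 = a.a.0 | (0 + (0 + 0)) | d.c.0 | -a-> t11, -d-> t13
  t8 = a.a.0 | d.(0 + (0 + 0)) | c.0 | -a-> t12, -c-> t14, -d-> t13
  t9 = 0 | d.(0 + (0 + 0)) | d.c.0 | -d-> t15, -d-> t16
  t10 = 0 | (0 + (0 + 0)) | c.d.c.0 | -c-> t15
  t11 = a.0 | (0 + (0 + 0)) | d.c.0 | -a-> t15, -d-> t17
  t12 = a.0 | d.(0 + (0 + 0)) | c.0 | -a-> t16, -c-> t18, -d-> t17
  t13 = a.a.0 | (0 + (0 + 0)) | c.0 | -a-> t17, -c-> t19
  t14 = a.a.0 | d.(0 + (0 + 0)) | 0 | -a-> t18, -d-> t19
  t15 = 0 | (0 + (0 + 0)) | d.c.0 | -d-> t20
  t16 = 0 | d.(0 + (0 + 0)) | c.0 | -c-> t21, -d-> t20
  t17 = a.0 | (0 + (0 + 0)) | c.0 | -a-> t20, -c-> t22
  t18 = a.0 | d.(0 + (0 + 0)) | 0 | -a-> t21, -d-> t22
  t19 = a.a.0 | (0 + (0 + 0)) | 0 | -a-> t22
  t20 = 0 | (0 + (0 + 0)) | c.0 | -c-> t23
  t21 = 0 | d.(0 + (0 + 0)) | 0 | -d-> t23
  t22 = a.0 | (0 + (0 + 0)) | 0 | -a-> t23
  t23 = 0 | (0 + (0 + 0)) | 0 | deadlocked
Partition-refinement fixed point:
  B0 = {s0, t0}
  B1 = {s2, t2}
  B2 = {s8, t8}
  B3 = {s12, t12}
  B4 = {s16, t16}
  B5 = {s21, t21}
  B6 = {s23, t23}
  B7 = {s20, t20}
  B8 = {s17, t17}
  B9 = {s22, t22}
  B10 = {s18, t18}
  B11 = {s13, t13}
  B12 = {s19, t19}
  B13 = {s14, t14}
  B14 = {s7, t7}
  B15 = {s11, t11}
  B16 = {s15, t15}
  B17 = {s5, t5}
  B18 = {s9, t9}
  B19 = {s3, t3}
  B20 = {s6, t6}
  B21 = {s10, t10}
  B22 = {s1, t1}
  B23 = {s4, t4}
s0 ∈ B0, t0 ∈ B0 → same block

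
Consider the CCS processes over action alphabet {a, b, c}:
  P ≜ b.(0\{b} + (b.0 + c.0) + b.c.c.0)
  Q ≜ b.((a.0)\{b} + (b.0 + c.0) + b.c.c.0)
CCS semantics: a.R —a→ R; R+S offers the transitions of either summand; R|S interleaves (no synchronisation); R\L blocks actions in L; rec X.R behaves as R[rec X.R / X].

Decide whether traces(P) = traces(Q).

traces(P) ≠ traces(Q) — witness ⟨ba⟩

LTS(P): 5 reachable states
  m0 = b.(0\{b} + (b.0 + c.0) + b.c.c.0) | --b--▸ m1
  m1 = 0\{b} + (b.0 + c.0) + b.c.c.0 | --b--▸ m2, --b--▸ m3, --c--▸ m2
  m2 = 0 | stopped
  m3 = c.c.0 | --c--▸ m4
  m4 = c.0 | --c--▸ m2
LTS(Q): 6 reachable states
  n0 = b.((a.0)\{b} + (b.0 + c.0) + b.c.c.0) | --b--▸ n1
  n1 = (a.0)\{b} + (b.0 + c.0) + b.c.c.0 | --a--▸ n2, --b--▸ n3, --b--▸ n4, --c--▸ n3
  n2 = 0\{b} | stopped
  n3 = 0 | stopped
  n4 = c.c.0 | --c--▸ n5
  n5 = c.0 | --c--▸ n3
Trace ⟨ba⟩ through Q, begin at {n0}:
  [1] b ⇒ {n1}
  [2] a ⇒ {n2}
  Q completes σ.
Trace ⟨ba⟩ through P, begin at {m0}:
  [1] b ⇒ {m1}
  [2] a ⇒ ∅  — P cannot continue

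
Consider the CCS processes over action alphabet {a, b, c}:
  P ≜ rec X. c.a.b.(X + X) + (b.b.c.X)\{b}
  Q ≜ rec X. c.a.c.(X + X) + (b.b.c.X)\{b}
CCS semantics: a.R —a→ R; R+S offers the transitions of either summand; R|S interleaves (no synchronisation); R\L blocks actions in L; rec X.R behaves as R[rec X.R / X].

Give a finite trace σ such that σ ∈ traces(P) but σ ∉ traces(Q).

P's transition system — 4 states:
  s0 = rec X. c.a.b.(X + X) + (b.b.c.X)\{b} ⊢ -c-> s1
  s1 = a.b.((rec X. c.a.b.(X + X) + (b.b.c.X)\{b}) + (rec X. c.a.b.(X + X) + (b.b.c.X)\{b})) ⊢ -a-> s2
  s2 = b.((rec X. c.a.b.(X + X) + (b.b.c.X)\{b}) + (rec X. c.a.b.(X + X) + (b.b.c.X)\{b})) ⊢ -b-> s3
  s3 = (rec X. c.a.b.(X + X) + (b.b.c.X)\{b}) + (rec X. c.a.b.(X + X) + (b.b.c.X)\{b}) ⊢ -c-> s1
Q's transition system — 4 states:
  t0 = rec X. c.a.c.(X + X) + (b.b.c.X)\{b} ⊢ -c-> t1
  t1 = a.c.((rec X. c.a.c.(X + X) + (b.b.c.X)\{b}) + (rec X. c.a.c.(X + X) + (b.b.c.X)\{b})) ⊢ -a-> t2
  t2 = c.((rec X. c.a.c.(X + X) + (b.b.c.X)\{b}) + (rec X. c.a.c.(X + X) + (b.b.c.X)\{b})) ⊢ -c-> t3
  t3 = (rec X. c.a.c.(X + X) + (b.b.c.X)\{b}) + (rec X. c.a.c.(X + X) + (b.b.c.X)\{b}) ⊢ -c-> t1
Executing cab from P (initial set {s0}):
  [1] c ⇒ {s1}
  [2] a ⇒ {s2}
  [3] b ⇒ {s3}
  ✓ P
Executing cab from Q (initial set {t0}):
  [1] c ⇒ {t1}
  [2] a ⇒ {t2}
  [3] b ⇒ ∅  — Q cannot continue

cab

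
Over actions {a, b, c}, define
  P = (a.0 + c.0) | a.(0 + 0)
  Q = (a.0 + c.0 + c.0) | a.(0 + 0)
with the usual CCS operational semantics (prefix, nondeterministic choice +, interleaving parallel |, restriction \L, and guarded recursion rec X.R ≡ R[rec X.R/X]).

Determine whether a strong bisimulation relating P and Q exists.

LTS(P): 4 reachable states
  p0 = (a.0 + c.0) | a.(0 + 0) has moves =a=> p1, =a=> p2, =c=> p2
  p1 = (a.0 + c.0) | (0 + 0) has moves =a=> p3, =c=> p3
  p2 = 0 | a.(0 + 0) has moves =a=> p3
  p3 = 0 | (0 + 0) has moves stopped
LTS(Q): 4 reachable states
  q0 = (a.0 + c.0 + c.0) | a.(0 + 0) has moves =a=> q1, =a=> q2, =c=> q2
  q1 = (a.0 + c.0 + c.0) | (0 + 0) has moves =a=> q3, =c=> q3
  q2 = 0 | a.(0 + 0) has moves =a=> q3
  q3 = 0 | (0 + 0) has moves stopped
Bisimilarity quotient blocks:
  B0 = {p0, q0}
  B1 = {p1, q1}
  B2 = {p3, q3}
  B3 = {p2, q2}
p0 ∈ B0, q0 ∈ B0 → same block

YES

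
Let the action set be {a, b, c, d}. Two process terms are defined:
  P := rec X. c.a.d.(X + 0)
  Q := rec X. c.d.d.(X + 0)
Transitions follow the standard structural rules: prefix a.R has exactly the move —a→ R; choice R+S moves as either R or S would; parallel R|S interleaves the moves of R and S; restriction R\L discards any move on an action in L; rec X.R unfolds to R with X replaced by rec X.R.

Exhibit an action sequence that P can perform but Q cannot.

LTS(P): 4 reachable states
  s0 = rec X. c.a.d.(X + 0) → —c→ s1
  s1 = a.d.((rec X. c.a.d.(X + 0)) + 0) → —a→ s2
  s2 = d.((rec X. c.a.d.(X + 0)) + 0) → —d→ s3
  s3 = (rec X. c.a.d.(X + 0)) + 0 → —c→ s1
LTS(Q): 4 reachable states
  t0 = rec X. c.d.d.(X + 0) → —c→ t1
  t1 = d.d.((rec X. c.d.d.(X + 0)) + 0) → —d→ t2
  t2 = d.((rec X. c.d.d.(X + 0)) + 0) → —d→ t3
  t3 = (rec X. c.d.d.(X + 0)) + 0 → —c→ t1
Run σ = ⟨ca⟩ on P: start {s0}
  step 1 (c): {s1}
  step 2 (a): {s2}
  ✓ P
Run σ = ⟨ca⟩ on Q: start {t0}
  step 1 (c): {t1}
  step 2 (a): ∅  — Q cannot continue

ca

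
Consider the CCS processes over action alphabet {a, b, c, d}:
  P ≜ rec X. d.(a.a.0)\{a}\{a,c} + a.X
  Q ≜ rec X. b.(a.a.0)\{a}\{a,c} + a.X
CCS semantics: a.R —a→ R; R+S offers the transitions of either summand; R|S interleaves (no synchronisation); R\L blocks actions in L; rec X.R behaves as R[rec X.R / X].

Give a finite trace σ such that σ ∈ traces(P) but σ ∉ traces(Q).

d

LTS(P): 2 reachable states
  s0 = rec X. d.(a.a.0)\{a}\{a,c} + a.X :: ··a··> s0, ··d··> s1
  s1 = (a.a.0)\{a}\{a,c} :: (no moves)
LTS(Q): 2 reachable states
  t0 = rec X. b.(a.a.0)\{a}\{a,c} + a.X :: ··a··> t0, ··b··> t1
  t1 = (a.a.0)\{a}\{a,c} :: (no moves)
Trace ⟨d⟩ through P, begin at {s0}:
  after d @ step 1: {s1}
  ✓ P
Trace ⟨d⟩ through Q, begin at {t0}:
  after d @ step 1: no successor for Q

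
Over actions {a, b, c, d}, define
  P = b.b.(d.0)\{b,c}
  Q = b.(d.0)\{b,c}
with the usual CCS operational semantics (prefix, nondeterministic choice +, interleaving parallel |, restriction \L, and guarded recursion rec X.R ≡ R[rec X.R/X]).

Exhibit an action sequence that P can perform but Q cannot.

bb

LTS(P): 4 reachable states
  s0 = b.b.(d.0)\{b,c} → ··b··> s1
  s1 = b.(d.0)\{b,c} → ··b··> s2
  s2 = (d.0)\{b,c} → ··d··> s3
  s3 = 0\{b,c} → ∅
LTS(Q): 3 reachable states
  t0 = b.(d.0)\{b,c} → ··b··> t1
  t1 = (d.0)\{b,c} → ··d··> t2
  t2 = 0\{b,c} → ∅
Trace ⟨bb⟩ through P, begin at {s0}:
  step 1 (b): {s1}
  step 2 (b): {s2}
  — P admits the full trace.
Trace ⟨bb⟩ through Q, begin at {t0}:
  step 1 (b): {t1}
  step 2 (b): no successor for Q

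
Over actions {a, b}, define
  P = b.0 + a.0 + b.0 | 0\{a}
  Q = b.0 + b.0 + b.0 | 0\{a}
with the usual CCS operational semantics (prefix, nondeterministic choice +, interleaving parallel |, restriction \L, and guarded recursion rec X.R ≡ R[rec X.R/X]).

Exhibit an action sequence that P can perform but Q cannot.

LTS(P): 3 reachable states
  s0 = b.0 + a.0 + b.0 | 0\{a} ⊢ —a→ s1, —b→ s1, —b→ s2
  s1 = 0 ⊢ deadlocked
  s2 = 0 | 0\{a} ⊢ deadlocked
LTS(Q): 3 reachable states
  t0 = b.0 + b.0 + b.0 | 0\{a} ⊢ —b→ t1, —b→ t2
  t1 = 0 ⊢ deadlocked
  t2 = 0 | 0\{a} ⊢ deadlocked
Executing a from P (initial set {s0}):
  after a @ step 1: {s1}
  ✓ P
Executing a from Q (initial set {t0}):
  after a @ step 1: ∅ (Q stuck)

a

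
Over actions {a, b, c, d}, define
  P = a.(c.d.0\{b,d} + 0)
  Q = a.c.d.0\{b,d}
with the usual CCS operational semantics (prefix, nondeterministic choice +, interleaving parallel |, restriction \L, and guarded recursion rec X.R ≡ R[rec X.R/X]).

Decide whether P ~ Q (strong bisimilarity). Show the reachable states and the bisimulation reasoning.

P ~ Q

Reachable graph of P (4 states):
  m0 = a.(c.d.0\{b,d} + 0) ⊢ -a-> m1
  m1 = c.d.0\{b,d} + 0 ⊢ -c-> m2
  m2 = d.0\{b,d} ⊢ -d-> m3
  m3 = 0\{b,d} ⊢ ∅
Reachable graph of Q (4 states):
  n0 = a.c.d.0\{b,d} ⊢ -a-> n1
  n1 = c.d.0\{b,d} ⊢ -c-> n2
  n2 = d.0\{b,d} ⊢ -d-> n3
  n3 = 0\{b,d} ⊢ ∅
Partition-refinement fixed point:
  B0 = {m0, n0}
  B1 = {m1, n1}
  B2 = {m2, n2}
  B3 = {m3, n3}
m0 ∈ B0, n0 ∈ B0 → same block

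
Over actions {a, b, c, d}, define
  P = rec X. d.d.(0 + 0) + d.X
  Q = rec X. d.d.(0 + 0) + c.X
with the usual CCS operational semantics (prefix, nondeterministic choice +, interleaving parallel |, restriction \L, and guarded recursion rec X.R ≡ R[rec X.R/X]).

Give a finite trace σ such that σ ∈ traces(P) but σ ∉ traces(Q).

Reachable graph of P (3 states):
  m0 = rec X. d.d.(0 + 0) + d.X | -d-> m0, -d-> m1
  m1 = d.(0 + 0) | -d-> m2
  m2 = 0 + 0 | stopped
Reachable graph of Q (3 states):
  n0 = rec X. d.d.(0 + 0) + c.X | -c-> n0, -d-> n1
  n1 = d.(0 + 0) | -d-> n2
  n2 = 0 + 0 | stopped
Executing ddd from P (initial set {m0}):
  step 1 (d): {m0, m1}
  step 2 (d): {m0, m1, m2}
  step 3 (d): {m0, m1, m2}
  ✓ P
Executing ddd from Q (initial set {n0}):
  step 1 (d): {n1}
  step 2 (d): {n2}
  step 3 (d): ∅  — Q cannot continue

ddd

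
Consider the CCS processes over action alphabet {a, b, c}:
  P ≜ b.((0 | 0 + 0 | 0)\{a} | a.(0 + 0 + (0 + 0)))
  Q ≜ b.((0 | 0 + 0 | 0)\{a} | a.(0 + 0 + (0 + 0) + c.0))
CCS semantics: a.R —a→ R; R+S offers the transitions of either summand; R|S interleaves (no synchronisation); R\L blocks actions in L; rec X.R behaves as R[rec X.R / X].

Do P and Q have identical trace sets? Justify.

NO — witness ⟨bac⟩

P's transition system — 3 states:
  s0 = b.((0 | 0 + 0 | 0)\{a} | a.(0 + 0 + (0 + 0))) | —b→ s1
  s1 = (0 | 0 + 0 | 0)\{a} | a.(0 + 0 + (0 + 0)) | —a→ s2
  s2 = (0 | 0 + 0 | 0)\{a} | (0 + 0 + (0 + 0)) | stopped
Q's transition system — 4 states:
  t0 = b.((0 | 0 + 0 | 0)\{a} | a.(0 + 0 + (0 + 0) + c.0)) | —b→ t1
  t1 = (0 | 0 + 0 | 0)\{a} | a.(0 + 0 + (0 + 0) + c.0) | —a→ t2
  t2 = (0 | 0 + 0 | 0)\{a} | (0 + 0 + (0 + 0) + c.0) | —c→ t3
  t3 = (0 | 0 + 0 | 0)\{a} | 0 | stopped
Executing bac from Q (initial set {t0}):
  step 1 (b): {t1}
  step 2 (a): {t2}
  step 3 (c): {t3}
  — Q admits the full trace.
Executing bac from P (initial set {s0}):
  step 1 (b): {s1}
  step 2 (a): {s2}
  step 3 (c): ∅ (P stuck)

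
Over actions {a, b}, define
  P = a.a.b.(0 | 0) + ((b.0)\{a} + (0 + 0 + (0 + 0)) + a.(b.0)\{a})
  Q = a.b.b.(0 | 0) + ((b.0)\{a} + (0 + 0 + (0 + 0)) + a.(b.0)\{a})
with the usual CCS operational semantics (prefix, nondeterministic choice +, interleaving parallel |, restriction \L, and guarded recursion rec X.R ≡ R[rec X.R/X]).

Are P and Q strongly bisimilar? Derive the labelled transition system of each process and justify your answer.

LTS(P): 6 reachable states
  m0 = a.a.b.(0 | 0) + ((b.0)\{a} + (0 + 0 + (0 + 0)) + a.(b.0)\{a}) | —a→ m1, —a→ m2, —b→ m3
  m1 = (b.0)\{a} | —b→ m3
  m2 = a.b.(0 | 0) | —a→ m4
  m3 = 0\{a} | stopped
  m4 = b.(0 | 0) | —b→ m5
  m5 = 0 | 0 | stopped
LTS(Q): 6 reachable states
  n0 = a.b.b.(0 | 0) + ((b.0)\{a} + (0 + 0 + (0 + 0)) + a.(b.0)\{a}) | —a→ n1, —a→ n2, —b→ n3
  n1 = (b.0)\{a} | —b→ n3
  n2 = b.b.(0 | 0) | —b→ n4
  n3 = 0\{a} | stopped
  n4 = b.(0 | 0) | —b→ n5
  n5 = 0 | 0 | stopped
Coarsest stable partition (strong bisimilarity classes):
  B0 = {m0}
  B1 = {m3, m5, n3, n5}
  B2 = {m2}
  B3 = {m1, m4, n1, n4}
  B4 = {n0}
  B5 = {n2}
m0 ∈ B0, n0 ∈ B4 → different blocks

not bisimilar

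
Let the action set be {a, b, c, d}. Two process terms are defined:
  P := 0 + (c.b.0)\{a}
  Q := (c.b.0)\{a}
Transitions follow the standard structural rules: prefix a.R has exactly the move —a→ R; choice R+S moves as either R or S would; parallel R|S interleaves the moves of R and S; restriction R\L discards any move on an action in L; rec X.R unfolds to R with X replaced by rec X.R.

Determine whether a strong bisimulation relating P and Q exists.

bisimilar

Reachable graph of P (3 states):
  u0 = 0 + (c.b.0)\{a} → ··c··> u1
  u1 = (b.0)\{a} → ··b··> u2
  u2 = 0\{a} → (no moves)
Reachable graph of Q (3 states):
  v0 = (c.b.0)\{a} → ··c··> v1
  v1 = (b.0)\{a} → ··b··> v2
  v2 = 0\{a} → (no moves)
Coarsest stable partition (strong bisimilarity classes):
  B0 = {u0, v0}
  B1 = {u1, v1}
  B2 = {u2, v2}
u0 ∈ B0, v0 ∈ B0 → same block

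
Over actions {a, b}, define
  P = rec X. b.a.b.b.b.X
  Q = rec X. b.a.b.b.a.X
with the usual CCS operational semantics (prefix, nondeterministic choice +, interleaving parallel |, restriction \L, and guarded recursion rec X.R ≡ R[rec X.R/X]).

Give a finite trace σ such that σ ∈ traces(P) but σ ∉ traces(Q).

babbb

LTS(P): 5 reachable states
  m0 = rec X. b.a.b.b.b.X :: ··b··> m1
  m1 = a.b.b.b.(rec X. b.a.b.b.b.X) :: ··a··> m2
  m2 = b.b.b.(rec X. b.a.b.b.b.X) :: ··b··> m3
  m3 = b.b.(rec X. b.a.b.b.b.X) :: ··b··> m4
  m4 = b.(rec X. b.a.b.b.b.X) :: ··b··> m0
LTS(Q): 5 reachable states
  n0 = rec X. b.a.b.b.a.X :: ··b··> n1
  n1 = a.b.b.a.(rec X. b.a.b.b.a.X) :: ··a··> n2
  n2 = b.b.a.(rec X. b.a.b.b.a.X) :: ··b··> n3
  n3 = b.a.(rec X. b.a.b.b.a.X) :: ··b··> n4
  n4 = a.(rec X. b.a.b.b.a.X) :: ··a··> n0
Trace ⟨babbb⟩ through P, begin at {m0}:
  [1] b ⇒ {m1}
  [2] a ⇒ {m2}
  [3] b ⇒ {m3}
  [4] b ⇒ {m4}
  [5] b ⇒ {m0}
  P completes σ.
Trace ⟨babbb⟩ through Q, begin at {n0}:
  [1] b ⇒ {n1}
  [2] a ⇒ {n2}
  [3] b ⇒ {n3}
  [4] b ⇒ {n4}
  [5] b ⇒ ∅  — Q cannot continue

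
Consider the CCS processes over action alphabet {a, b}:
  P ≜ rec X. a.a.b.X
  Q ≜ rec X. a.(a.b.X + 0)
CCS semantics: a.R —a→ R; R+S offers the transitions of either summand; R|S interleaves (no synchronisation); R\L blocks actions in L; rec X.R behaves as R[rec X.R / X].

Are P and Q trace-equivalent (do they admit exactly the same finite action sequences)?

Reachable graph of P (3 states):
  m0 = rec X. a.a.b.X → --a--▸ m1
  m1 = a.b.(rec X. a.a.b.X) → --a--▸ m2
  m2 = b.(rec X. a.a.b.X) → --b--▸ m0
Reachable graph of Q (3 states):
  n0 = rec X. a.(a.b.X + 0) → --a--▸ n1
  n1 = a.b.(rec X. a.(a.b.X + 0)) + 0 → --a--▸ n2
  n2 = b.(rec X. a.(a.b.X + 0)) → --b--▸ n0
Bisimilarity quotient blocks:
  B0 = {m0, n0}
  B1 = {m1, n1}
  B2 = {m2, n2}
m0 ∈ B0, n0 ∈ B0 → same block
Bisimilar ⇒ trace-equivalent.

trace-equivalent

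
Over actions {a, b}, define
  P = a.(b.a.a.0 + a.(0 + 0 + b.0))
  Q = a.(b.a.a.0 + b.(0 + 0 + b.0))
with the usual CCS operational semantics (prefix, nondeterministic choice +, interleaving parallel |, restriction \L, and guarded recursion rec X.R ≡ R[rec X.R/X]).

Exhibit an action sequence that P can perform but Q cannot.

aa

LTS(P): 6 reachable states
  p0 = a.(b.a.a.0 + a.(0 + 0 + b.0)) → —a→ p1
  p1 = b.a.a.0 + a.(0 + 0 + b.0) → —a→ p2, —b→ p3
  p2 = 0 + 0 + b.0 → —b→ p4
  p3 = a.a.0 → —a→ p5
  p4 = 0 → deadlocked
  p5 = a.0 → —a→ p4
LTS(Q): 6 reachable states
  q0 = a.(b.a.a.0 + b.(0 + 0 + b.0)) → —a→ q1
  q1 = b.a.a.0 + b.(0 + 0 + b.0) → —b→ q2, —b→ q3
  q2 = 0 + 0 + b.0 → —b→ q4
  q3 = a.a.0 → —a→ q5
  q4 = 0 → deadlocked
  q5 = a.0 → —a→ q4
Executing aa from P (initial set {p0}):
  after a @ step 1: {p1}
  after a @ step 2: {p2}
  ✓ P
Executing aa from Q (initial set {q0}):
  after a @ step 1: {q1}
  after a @ step 2: ∅ (Q stuck)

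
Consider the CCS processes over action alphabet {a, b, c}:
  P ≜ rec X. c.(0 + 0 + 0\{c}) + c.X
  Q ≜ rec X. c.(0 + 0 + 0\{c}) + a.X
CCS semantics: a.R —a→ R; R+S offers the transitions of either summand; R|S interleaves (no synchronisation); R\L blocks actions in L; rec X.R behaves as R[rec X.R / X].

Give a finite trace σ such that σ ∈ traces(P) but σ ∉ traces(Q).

cc

LTS(P): 2 reachable states
  u0 = rec X. c.(0 + 0 + 0\{c}) + c.X | —c→ u0, —c→ u1
  u1 = 0 + 0 + 0\{c} | ∅
LTS(Q): 2 reachable states
  v0 = rec X. c.(0 + 0 + 0\{c}) + a.X | —a→ v0, —c→ v1
  v1 = 0 + 0 + 0\{c} | ∅
Executing cc from P (initial set {u0}):
  after c @ step 1: {u0, u1}
  after c @ step 2: {u0, u1}
  — P admits the full trace.
Executing cc from Q (initial set {v0}):
  after c @ step 1: {v1}
  after c @ step 2: ∅ (Q stuck)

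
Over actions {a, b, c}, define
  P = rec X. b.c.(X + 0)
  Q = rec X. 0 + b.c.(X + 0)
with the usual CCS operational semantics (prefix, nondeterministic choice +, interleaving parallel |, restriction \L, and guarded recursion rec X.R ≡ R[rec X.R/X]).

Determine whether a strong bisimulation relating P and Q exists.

P ~ Q

LTS(P): 3 reachable states
  u0 = rec X. b.c.(X + 0) ⊢ -b-> u1
  u1 = c.((rec X. b.c.(X + 0)) + 0) ⊢ -c-> u2
  u2 = (rec X. b.c.(X + 0)) + 0 ⊢ -b-> u1
LTS(Q): 3 reachable states
  v0 = rec X. 0 + b.c.(X + 0) ⊢ -b-> v1
  v1 = c.((rec X. 0 + b.c.(X + 0)) + 0) ⊢ -c-> v2
  v2 = (rec X. 0 + b.c.(X + 0)) + 0 ⊢ -b-> v1
Partition-refinement fixed point:
  B0 = {u0, u2, v0, v2}
  B1 = {u1, v1}
u0 ∈ B0, v0 ∈ B0 → same block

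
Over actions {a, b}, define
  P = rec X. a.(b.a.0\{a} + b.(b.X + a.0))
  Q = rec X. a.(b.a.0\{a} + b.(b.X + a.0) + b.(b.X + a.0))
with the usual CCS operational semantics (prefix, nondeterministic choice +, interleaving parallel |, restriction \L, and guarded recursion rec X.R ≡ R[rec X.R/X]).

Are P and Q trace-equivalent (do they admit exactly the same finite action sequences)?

trace-equivalent

Reachable graph of P (6 states):
  u0 = rec X. a.(b.a.0\{a} + b.(b.X + a.0)) :: ··a··> u1
  u1 = b.a.0\{a} + b.(b.(rec X. a.(b.a.0\{a} + b.(b.X + a.0))) + a.0) :: ··b··> u2, ··b··> u3
  u2 = a.0\{a} :: ··a··> u4
  u3 = b.(rec X. a.(b.a.0\{a} + b.(b.X + a.0))) + a.0 :: ··a··> u5, ··b··> u0
  u4 = 0\{a} :: (no moves)
  u5 = 0 :: (no moves)
Reachable graph of Q (6 states):
  v0 = rec X. a.(b.a.0\{a} + b.(b.X + a.0) + b.(b.X + a.0)) :: ··a··> v1
  v1 = b.a.0\{a} + b.(b.(rec X. a.(b.a.0\{a} + b.(b.X + a.0) + b.(b.X + a.0))) + a.0) + b.(b.(rec X. a.(b.a.0\{a} + b.(b.X + a.0) + b.(b.X + a.0))) + a.0) :: ··b··> v2, ··b··> v3
  v2 = a.0\{a} :: ··a··> v4
  v3 = b.(rec X. a.(b.a.0\{a} + b.(b.X + a.0) + b.(b.X + a.0))) + a.0 :: ··a··> v5, ··b··> v0
  v4 = 0\{a} :: (no moves)
  v5 = 0 :: (no moves)
Partition-refinement fixed point:
  B0 = {u0, v0}
  B1 = {u1, v1}
  B2 = {u2, v2}
  B3 = {u4, u5, v4, v5}
  B4 = {u3, v3}
u0 ∈ B0, v0 ∈ B0 → same block
Bisimilar ⇒ trace-equivalent.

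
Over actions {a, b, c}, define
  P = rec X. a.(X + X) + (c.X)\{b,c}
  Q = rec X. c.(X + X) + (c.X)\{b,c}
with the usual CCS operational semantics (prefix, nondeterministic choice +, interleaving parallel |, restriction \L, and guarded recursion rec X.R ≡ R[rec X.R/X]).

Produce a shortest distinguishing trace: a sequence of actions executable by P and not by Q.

a

P's transition system — 2 states:
  s0 = rec X. a.(X + X) + (c.X)\{b,c} | =a=> s1
  s1 = (rec X. a.(X + X) + (c.X)\{b,c}) + (rec X. a.(X + X) + (c.X)\{b,c}) | =a=> s1
Q's transition system — 2 states:
  t0 = rec X. c.(X + X) + (c.X)\{b,c} | =c=> t1
  t1 = (rec X. c.(X + X) + (c.X)\{b,c}) + (rec X. c.(X + X) + (c.X)\{b,c}) | =c=> t1
Run σ = ⟨a⟩ on P: start {s0}
  step 1 (a): {s1}
  P completes σ.
Run σ = ⟨a⟩ on Q: start {t0}
  step 1 (a): ∅  — Q cannot continue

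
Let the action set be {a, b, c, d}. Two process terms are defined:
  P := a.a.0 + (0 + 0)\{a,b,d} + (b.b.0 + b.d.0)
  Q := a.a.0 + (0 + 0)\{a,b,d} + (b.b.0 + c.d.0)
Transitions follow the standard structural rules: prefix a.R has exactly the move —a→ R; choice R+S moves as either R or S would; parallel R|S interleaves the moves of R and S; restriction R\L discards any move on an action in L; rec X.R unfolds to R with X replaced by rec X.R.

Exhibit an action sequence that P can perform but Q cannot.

bd

LTS(P): 5 reachable states
  s0 = a.a.0 + (0 + 0)\{a,b,d} + (b.b.0 + b.d.0) has moves -a-> s1, -b-> s2, -b-> s3
  s1 = a.0 has moves -a-> s4
  s2 = b.0 has moves -b-> s4
  s3 = d.0 has moves -d-> s4
  s4 = 0 has moves ·
LTS(Q): 5 reachable states
  t0 = a.a.0 + (0 + 0)\{a,b,d} + (b.b.0 + c.d.0) has moves -a-> t1, -b-> t2, -c-> t3
  t1 = a.0 has moves -a-> t4
  t2 = b.0 has moves -b-> t4
  t3 = d.0 has moves -d-> t4
  t4 = 0 has moves ·
Executing bd from P (initial set {s0}):
  step 1 (b): {s2, s3}
  step 2 (d): {s4}
  — P admits the full trace.
Executing bd from Q (initial set {t0}):
  step 1 (b): {t2}
  step 2 (d): no successor for Q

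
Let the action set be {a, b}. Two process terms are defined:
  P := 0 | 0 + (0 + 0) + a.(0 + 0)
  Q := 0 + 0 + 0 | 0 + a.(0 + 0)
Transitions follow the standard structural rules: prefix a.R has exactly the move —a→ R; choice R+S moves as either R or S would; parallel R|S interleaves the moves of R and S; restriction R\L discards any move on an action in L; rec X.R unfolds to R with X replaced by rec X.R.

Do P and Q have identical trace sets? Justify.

traces(P) = traces(Q)

P's transition system — 2 states:
  u0 = 0 | 0 + (0 + 0) + a.(0 + 0) | --a--▸ u1
  u1 = 0 + 0 | ∅
Q's transition system — 2 states:
  v0 = 0 + 0 + 0 | 0 + a.(0 + 0) | --a--▸ v1
  v1 = 0 + 0 | ∅
Bisimilarity quotient blocks:
  B0 = {u0, v0}
  B1 = {u1, v1}
u0 ∈ B0, v0 ∈ B0 → same block
Bisimilar ⇒ trace-equivalent.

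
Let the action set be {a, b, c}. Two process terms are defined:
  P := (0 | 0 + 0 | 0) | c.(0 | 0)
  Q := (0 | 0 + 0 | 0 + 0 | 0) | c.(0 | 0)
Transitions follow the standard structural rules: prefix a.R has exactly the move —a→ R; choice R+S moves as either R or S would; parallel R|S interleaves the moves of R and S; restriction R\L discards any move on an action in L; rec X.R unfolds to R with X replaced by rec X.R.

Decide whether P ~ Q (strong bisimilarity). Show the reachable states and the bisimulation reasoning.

P's transition system — 2 states:
  s0 = (0 | 0 + 0 | 0) | c.(0 | 0) | =c=> s1
  s1 = (0 | 0 + 0 | 0) | (0 | 0) | (no moves)
Q's transition system — 2 states:
  t0 = (0 | 0 + 0 | 0 + 0 | 0) | c.(0 | 0) | =c=> t1
  t1 = (0 | 0 + 0 | 0 + 0 | 0) | (0 | 0) | (no moves)
Coarsest stable partition (strong bisimilarity classes):
  B0 = {s0, t0}
  B1 = {s1, t1}
s0 ∈ B0, t0 ∈ B0 → same block

bisimilar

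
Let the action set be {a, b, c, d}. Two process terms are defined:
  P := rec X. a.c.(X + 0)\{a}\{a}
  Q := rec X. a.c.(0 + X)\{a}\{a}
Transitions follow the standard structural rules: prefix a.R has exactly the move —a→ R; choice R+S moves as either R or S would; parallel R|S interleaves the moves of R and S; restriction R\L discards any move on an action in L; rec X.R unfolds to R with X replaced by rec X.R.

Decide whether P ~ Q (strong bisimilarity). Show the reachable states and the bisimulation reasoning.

bisimilar

Reachable graph of P (3 states):
  m0 = rec X. a.c.(X + 0)\{a}\{a} | --a--▸ m1
  m1 = c.((rec X. a.c.(X + 0)\{a}\{a}) + 0)\{a}\{a} | --c--▸ m2
  m2 = ((rec X. a.c.(X + 0)\{a}\{a}) + 0)\{a}\{a} | stopped
Reachable graph of Q (3 states):
  n0 = rec X. a.c.(0 + X)\{a}\{a} | --a--▸ n1
  n1 = c.(0 + (rec X. a.c.(0 + X)\{a}\{a}))\{a}\{a} | --c--▸ n2
  n2 = (0 + (rec X. a.c.(0 + X)\{a}\{a}))\{a}\{a} | stopped
Partition-refinement fixed point:
  B0 = {m0, n0}
  B1 = {m1, n1}
  B2 = {m2, n2}
m0 ∈ B0, n0 ∈ B0 → same block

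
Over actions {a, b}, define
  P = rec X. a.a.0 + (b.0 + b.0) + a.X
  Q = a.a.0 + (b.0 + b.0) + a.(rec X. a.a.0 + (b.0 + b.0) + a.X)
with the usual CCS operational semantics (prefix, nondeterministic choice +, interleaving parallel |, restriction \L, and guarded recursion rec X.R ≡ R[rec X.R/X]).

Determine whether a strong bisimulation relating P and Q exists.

YES

P's transition system — 3 states:
  u0 = rec X. a.a.0 + (b.0 + b.0) + a.X ⊢ —a→ u0, —a→ u1, —b→ u2
  u1 = a.0 ⊢ —a→ u2
  u2 = 0 ⊢ deadlocked
Q's transition system — 4 states:
  v0 = a.a.0 + (b.0 + b.0) + a.(rec X. a.a.0 + (b.0 + b.0) + a.X) ⊢ —a→ v1, —a→ v2, —b→ v3
  v1 = a.0 ⊢ —a→ v3
  v2 = rec X. a.a.0 + (b.0 + b.0) + a.X ⊢ —a→ v1, —a→ v2, —b→ v3
  v3 = 0 ⊢ deadlocked
Coarsest stable partition (strong bisimilarity classes):
  B0 = {u0, v0, v2}
  B1 = {u2, v3}
  B2 = {u1, v1}
u0 ∈ B0, v0 ∈ B0 → same block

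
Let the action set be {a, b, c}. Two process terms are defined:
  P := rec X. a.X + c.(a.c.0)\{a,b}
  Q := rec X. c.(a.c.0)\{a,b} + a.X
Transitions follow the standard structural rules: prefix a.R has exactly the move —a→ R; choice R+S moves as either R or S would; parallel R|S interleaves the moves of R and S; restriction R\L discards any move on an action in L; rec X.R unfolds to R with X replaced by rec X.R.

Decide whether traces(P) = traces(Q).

P's transition system — 2 states:
  s0 = rec X. a.X + c.(a.c.0)\{a,b} → --a--▸ s0, --c--▸ s1
  s1 = (a.c.0)\{a,b} → stopped
Q's transition system — 2 states:
  t0 = rec X. c.(a.c.0)\{a,b} + a.X → --a--▸ t0, --c--▸ t1
  t1 = (a.c.0)\{a,b} → stopped
Partition-refinement fixed point:
  B0 = {s0, t0}
  B1 = {s1, t1}
s0 ∈ B0, t0 ∈ B0 → same block
Bisimilar ⇒ trace-equivalent.

trace-equivalent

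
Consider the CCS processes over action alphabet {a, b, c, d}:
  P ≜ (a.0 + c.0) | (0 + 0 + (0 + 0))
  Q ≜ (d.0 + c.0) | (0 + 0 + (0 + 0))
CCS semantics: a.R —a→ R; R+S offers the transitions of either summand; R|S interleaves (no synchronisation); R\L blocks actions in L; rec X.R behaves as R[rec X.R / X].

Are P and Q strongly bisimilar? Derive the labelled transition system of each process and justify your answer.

LTS(P): 2 reachable states
  p0 = (a.0 + c.0) | (0 + 0 + (0 + 0)) :: --a--▸ p1, --c--▸ p1
  p1 = 0 | (0 + 0 + (0 + 0)) :: stopped
LTS(Q): 2 reachable states
  q0 = (d.0 + c.0) | (0 + 0 + (0 + 0)) :: --c--▸ q1, --d--▸ q1
  q1 = 0 | (0 + 0 + (0 + 0)) :: stopped
Bisimilarity quotient blocks:
  B0 = {p0}
  B1 = {p1, q1}
  B2 = {q0}
p0 ∈ B0, q0 ∈ B2 → different blocks

NO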